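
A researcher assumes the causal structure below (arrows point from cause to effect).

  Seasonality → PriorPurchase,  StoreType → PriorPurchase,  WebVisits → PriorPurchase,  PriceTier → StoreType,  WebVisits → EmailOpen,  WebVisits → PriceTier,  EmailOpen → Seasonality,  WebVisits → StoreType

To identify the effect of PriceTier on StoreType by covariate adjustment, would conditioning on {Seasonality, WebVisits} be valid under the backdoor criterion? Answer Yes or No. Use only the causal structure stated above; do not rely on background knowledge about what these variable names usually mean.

Backdoor paths from PriceTier to StoreType (paths whose first edge points into PriceTier):
  P1: PriceTier <- WebVisits -> EmailOpen -> Seasonality -> PriorPurchase <- StoreType
  P2: PriceTier <- WebVisits -> StoreType
  P3: PriceTier <- WebVisits -> PriorPurchase <- StoreType
Condition 1 (no descendant of PriceTier in the set): holds — descendants of PriceTier are {PriorPurchase, StoreType}; none are in {Seasonality, WebVisits}.
Condition 2 (every backdoor path blocked by {Seasonality, WebVisits}):
  P1: blocked at fork node WebVisits ∈ conditioning set.
  P2: blocked at fork node WebVisits ∈ conditioning set.
  P3: blocked at fork node WebVisits ∈ conditioning set.
{Seasonality, WebVisits} satisfies the backdoor criterion.

Yes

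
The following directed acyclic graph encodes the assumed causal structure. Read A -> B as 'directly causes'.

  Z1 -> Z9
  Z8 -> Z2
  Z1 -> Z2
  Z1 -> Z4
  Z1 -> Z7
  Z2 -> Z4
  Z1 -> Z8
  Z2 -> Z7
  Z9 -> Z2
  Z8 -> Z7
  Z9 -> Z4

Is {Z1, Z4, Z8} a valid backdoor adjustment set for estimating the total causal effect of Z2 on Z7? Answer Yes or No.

Backdoor paths from Z2 to Z7 (paths whose first edge points into Z2):
  P1: Z2 <- Z1 -> Z8 -> Z7
  P2: Z2 <- Z1 -> Z7
  P3: Z2 <- Z9 <- Z1 -> Z8 -> Z7
  P4: Z2 <- Z9 <- Z1 -> Z7
  P5: Z2 <- Z9 -> Z4 <- Z1 -> Z8 -> Z7
  P6: Z2 <- Z9 -> Z4 <- Z1 -> Z7
  P7: Z2 <- Z8 <- Z1 -> Z7
  P8: Z2 <- Z8 -> Z7
Condition 1 (no descendant of Z2 in the set): FAILS — Z4 is a descendant of Z2.
Condition 2 (every backdoor path blocked by {Z1, Z4, Z8}):
  P1: blocked at fork node Z1 ∈ conditioning set.
  P2: blocked at fork node Z1 ∈ conditioning set.
  P3: blocked at fork node Z1 ∈ conditioning set.
  P4: blocked at fork node Z1 ∈ conditioning set.
  P5: blocked at fork node Z1 ∈ conditioning set.
  P6: blocked at fork node Z1 ∈ conditioning set.
  P7: blocked at chain node Z8 ∈ conditioning set.
  P8: blocked at fork node Z8 ∈ conditioning set.
{Z1, Z4, Z8} does not satisfy the backdoor criterion.

No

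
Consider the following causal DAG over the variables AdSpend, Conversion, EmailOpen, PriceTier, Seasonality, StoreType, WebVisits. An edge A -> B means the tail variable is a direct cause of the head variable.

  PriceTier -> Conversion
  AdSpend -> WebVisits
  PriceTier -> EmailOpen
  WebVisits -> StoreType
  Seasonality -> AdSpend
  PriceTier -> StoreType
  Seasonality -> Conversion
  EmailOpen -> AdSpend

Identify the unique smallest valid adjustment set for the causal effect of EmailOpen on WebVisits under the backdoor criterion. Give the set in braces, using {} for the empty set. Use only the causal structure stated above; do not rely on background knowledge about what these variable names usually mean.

{}

Variables eligible for adjustment (non-descendants of EmailOpen, excluding EmailOpen and WebVisits): {Conversion, PriceTier, Seasonality}.
Backdoor paths from EmailOpen to WebVisits:
  P1: EmailOpen <- PriceTier -> Conversion <- Seasonality -> AdSpend -> WebVisits
  P2: EmailOpen <- PriceTier -> StoreType <- WebVisits
Each backdoor path contains an unconditioned collider, so every path is already blocked with the empty conditioning set:
  P1: blocked at collider Conversion (neither it nor any descendant is in the conditioning set).
  P2: blocked at collider StoreType (neither it nor any descendant is in the conditioning set).
The empty set is therefore the unique smallest valid set.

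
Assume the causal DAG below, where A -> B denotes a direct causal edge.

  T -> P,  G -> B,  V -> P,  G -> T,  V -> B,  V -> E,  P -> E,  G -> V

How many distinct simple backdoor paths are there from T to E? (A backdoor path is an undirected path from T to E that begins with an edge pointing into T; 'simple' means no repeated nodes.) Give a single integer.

4

A backdoor path from T to E is any simple undirected path whose first edge points into T (i.e. leaves T via a parent).
Parents of T: {G}.
Enumerating:
  P1: T <- G -> V -> P -> E
  P2: T <- G -> V -> E
  P3: T <- G -> B <- V -> P -> E
  P4: T <- G -> B <- V -> E
That exhausts the simple backdoor paths. Count: 4.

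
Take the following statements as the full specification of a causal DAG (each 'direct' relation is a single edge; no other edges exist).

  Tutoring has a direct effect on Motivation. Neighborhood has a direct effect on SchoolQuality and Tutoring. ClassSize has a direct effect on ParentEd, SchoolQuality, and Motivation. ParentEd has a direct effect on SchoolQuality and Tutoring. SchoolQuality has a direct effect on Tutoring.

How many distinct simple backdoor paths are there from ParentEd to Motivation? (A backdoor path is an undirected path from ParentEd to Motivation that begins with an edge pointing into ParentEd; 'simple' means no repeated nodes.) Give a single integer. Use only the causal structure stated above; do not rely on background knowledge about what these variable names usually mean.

A backdoor path from ParentEd to Motivation is any simple undirected path whose first edge points into ParentEd (i.e. leaves ParentEd via a parent).
Parents of ParentEd: {ClassSize}.
Enumerating:
  P1: ParentEd <- ClassSize -> SchoolQuality <- Neighborhood -> Tutoring -> Motivation
  P2: ParentEd <- ClassSize -> SchoolQuality -> Tutoring -> Motivation
  P3: ParentEd <- ClassSize -> Motivation
That exhausts the simple backdoor paths. Count: 3.

3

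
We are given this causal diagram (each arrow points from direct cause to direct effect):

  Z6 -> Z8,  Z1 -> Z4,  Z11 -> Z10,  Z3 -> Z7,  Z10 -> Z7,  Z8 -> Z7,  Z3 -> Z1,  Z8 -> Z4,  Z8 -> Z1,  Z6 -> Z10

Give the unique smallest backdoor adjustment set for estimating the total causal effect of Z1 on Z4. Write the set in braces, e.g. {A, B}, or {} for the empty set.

{Z8}

Variables eligible for adjustment (non-descendants of Z1, excluding Z1 and Z4): {Z10, Z11, Z3, Z6, Z7, Z8}.
Backdoor paths from Z1 to Z4:
  P1: Z1 <- Z3 -> Z7 <- Z8 -> Z4
  P2: Z1 <- Z3 -> Z7 <- Z10 <- Z6 -> Z8 -> Z4
  P3: Z1 <- Z8 -> Z4
The empty set is not sufficient: P3 (Z1 <- Z8 -> Z4) has no collider blocking it and no conditioned non-collider, so it is open.
Try {Z8}:
  P1: blocked at collider Z7 (neither it nor any descendant is in the conditioning set).
  P2: blocked at collider Z7 (neither it nor any descendant is in the conditioning set).
  P3: blocked at fork node Z8 ∈ conditioning set.
{Z8} contains no descendant of Z1 and blocks every backdoor path.
No other singleton works — e.g. {Z6} leaves P3 open — so {Z8} is the unique smallest valid adjustment set.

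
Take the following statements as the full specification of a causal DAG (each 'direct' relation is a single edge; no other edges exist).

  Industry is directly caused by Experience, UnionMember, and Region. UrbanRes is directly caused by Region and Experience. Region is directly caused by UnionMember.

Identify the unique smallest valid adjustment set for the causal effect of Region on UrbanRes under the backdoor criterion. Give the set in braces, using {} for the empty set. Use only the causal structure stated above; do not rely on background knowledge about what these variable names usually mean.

{}

Variables eligible for adjustment (non-descendants of Region, excluding Region and UrbanRes): {Experience, UnionMember}.
Backdoor paths from Region to UrbanRes:
  P1: Region <- UnionMember -> Industry <- Experience -> UrbanRes
Each backdoor path contains an unconditioned collider, so every path is already blocked with the empty conditioning set:
  P1: blocked at collider Industry (neither it nor any descendant is in the conditioning set).
The empty set is therefore the unique smallest valid set.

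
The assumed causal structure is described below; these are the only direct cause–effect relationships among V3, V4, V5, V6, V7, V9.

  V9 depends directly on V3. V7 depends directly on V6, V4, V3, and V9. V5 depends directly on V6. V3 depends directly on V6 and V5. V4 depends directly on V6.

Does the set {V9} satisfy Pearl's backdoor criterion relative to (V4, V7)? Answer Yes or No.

No

Backdoor paths from V4 to V7 (paths whose first edge points into V4):
  P1: V4 <- V6 -> V5 -> V3 -> V9 -> V7
  P2: V4 <- V6 -> V5 -> V3 -> V7
  P3: V4 <- V6 -> V3 -> V9 -> V7
  P4: V4 <- V6 -> V3 -> V7
  P5: V4 <- V6 -> V7
Condition 1 (no descendant of V4 in the set): holds — descendants of V4 are {V7}; none are in {V9}.
Condition 2 (every backdoor path blocked by {V9}):
  P1: blocked at chain node V9 ∈ conditioning set.
  P2: open — no interior node is in the conditioning set.
  P3: blocked at chain node V9 ∈ conditioning set.
  P4: open — no interior node is in the conditioning set.
  P5: open — no interior node is in the conditioning set.
{V9} does not satisfy the backdoor criterion.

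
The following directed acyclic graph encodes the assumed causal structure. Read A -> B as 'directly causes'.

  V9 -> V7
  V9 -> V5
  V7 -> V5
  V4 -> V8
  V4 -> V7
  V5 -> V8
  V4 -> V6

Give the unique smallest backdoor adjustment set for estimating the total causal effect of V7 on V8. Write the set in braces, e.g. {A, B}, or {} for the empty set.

Variables eligible for adjustment (non-descendants of V7, excluding V7 and V8): {V4, V6, V9}.
Backdoor paths from V7 to V8:
  P1: V7 <- V9 -> V5 -> V8
  P2: V7 <- V4 -> V8
The empty set is not sufficient: P1 (V7 <- V9 -> V5 -> V8) has no collider blocking it and no conditioned non-collider, so it is open.
Try {V4, V9}:
  P1: blocked at fork node V9 ∈ conditioning set.
  P2: blocked at fork node V4 ∈ conditioning set.
{V4, V9} contains no descendant of V7 and blocks every backdoor path.
Every element of {V4, V9} is needed (dropping V4 leaves P2 open; dropping V9 leaves P1 open), so no proper subset is valid.
Among all size-2 subsets of the eligible variables, only {V4, V9} blocks every backdoor path, so it is the unique smallest valid adjustment set.

{V4, V9}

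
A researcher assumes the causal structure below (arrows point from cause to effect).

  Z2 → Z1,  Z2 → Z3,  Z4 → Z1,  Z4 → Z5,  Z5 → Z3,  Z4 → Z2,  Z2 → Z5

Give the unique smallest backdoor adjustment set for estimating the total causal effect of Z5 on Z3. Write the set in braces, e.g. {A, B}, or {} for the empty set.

{Z2}

Variables eligible for adjustment (non-descendants of Z5, excluding Z5 and Z3): {Z1, Z2, Z4}.
Backdoor paths from Z5 to Z3:
  P1: Z5 <- Z4 -> Z2 -> Z3
  P2: Z5 <- Z4 -> Z1 <- Z2 -> Z3
  P3: Z5 <- Z2 -> Z3
The empty set is not sufficient: P1 (Z5 <- Z4 -> Z2 -> Z3) has no collider blocking it and no conditioned non-collider, so it is open.
Try {Z2}:
  P1: blocked at chain node Z2 ∈ conditioning set.
  P2: blocked at collider Z1 (neither it nor any descendant is in the conditioning set).
  P3: blocked at fork node Z2 ∈ conditioning set.
{Z2} contains no descendant of Z5 and blocks every backdoor path.
No other singleton works — e.g. {Z4} leaves P3 open — so {Z2} is the unique smallest valid adjustment set.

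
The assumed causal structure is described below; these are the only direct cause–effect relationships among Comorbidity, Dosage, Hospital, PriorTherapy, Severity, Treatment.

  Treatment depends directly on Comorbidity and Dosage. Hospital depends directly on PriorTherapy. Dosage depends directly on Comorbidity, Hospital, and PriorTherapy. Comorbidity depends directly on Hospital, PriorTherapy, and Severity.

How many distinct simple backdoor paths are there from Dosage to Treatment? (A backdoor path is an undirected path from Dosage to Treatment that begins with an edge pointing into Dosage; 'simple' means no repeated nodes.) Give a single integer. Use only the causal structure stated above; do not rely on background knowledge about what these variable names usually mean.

A backdoor path from Dosage to Treatment is any simple undirected path whose first edge points into Dosage (i.e. leaves Dosage via a parent).
Parents of Dosage: {Comorbidity, Hospital, PriorTherapy}.
Enumerating:
  P1: Dosage <- PriorTherapy -> Hospital -> Comorbidity -> Treatment
  P2: Dosage <- PriorTherapy -> Comorbidity -> Treatment
  P3: Dosage <- Hospital <- PriorTherapy -> Comorbidity -> Treatment
  P4: Dosage <- Hospital -> Comorbidity -> Treatment
  P5: Dosage <- Comorbidity -> Treatment
That exhausts the simple backdoor paths. Count: 5.

5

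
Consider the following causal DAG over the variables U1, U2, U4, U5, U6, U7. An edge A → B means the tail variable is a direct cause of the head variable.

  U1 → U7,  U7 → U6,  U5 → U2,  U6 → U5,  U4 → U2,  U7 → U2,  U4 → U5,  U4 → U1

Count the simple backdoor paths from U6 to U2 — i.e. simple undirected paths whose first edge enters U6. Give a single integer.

3

A backdoor path from U6 to U2 is any simple undirected path whose first edge points into U6 (i.e. leaves U6 via a parent).
Parents of U6: {U7}.
Enumerating:
  P1: U6 <- U7 <- U1 <- U4 -> U5 -> U2
  P2: U6 <- U7 <- U1 <- U4 -> U2
  P3: U6 <- U7 -> U2
That exhausts the simple backdoor paths. Count: 3.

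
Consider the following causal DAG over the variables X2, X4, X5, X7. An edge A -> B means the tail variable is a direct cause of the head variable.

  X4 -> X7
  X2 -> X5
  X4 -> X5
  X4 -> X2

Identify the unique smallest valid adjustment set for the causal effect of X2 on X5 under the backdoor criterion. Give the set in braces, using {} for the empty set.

{X4}

Variables eligible for adjustment (non-descendants of X2, excluding X2 and X5): {X4, X7}.
Backdoor paths from X2 to X5:
  P1: X2 <- X4 -> X5
The empty set is not sufficient: P1 (X2 <- X4 -> X5) has no collider blocking it and no conditioned non-collider, so it is open.
Try {X4}:
  P1: blocked at fork node X4 ∈ conditioning set.
{X4} contains no descendant of X2 and blocks every backdoor path.
No other singleton works — e.g. {X7} leaves P1 open — so {X4} is the unique smallest valid adjustment set.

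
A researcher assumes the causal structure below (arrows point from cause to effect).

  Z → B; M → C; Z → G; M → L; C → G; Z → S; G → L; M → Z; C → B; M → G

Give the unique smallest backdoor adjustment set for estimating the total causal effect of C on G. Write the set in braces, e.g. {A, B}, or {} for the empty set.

Variables eligible for adjustment (non-descendants of C, excluding C and G): {M, S, Z}.
Backdoor paths from C to G:
  P1: C <- M -> Z -> G
  P2: C <- M -> G
  P3: C <- M -> L <- G
The empty set is not sufficient: P1 (C <- M -> Z -> G) has no collider blocking it and no conditioned non-collider, so it is open.
Try {M}:
  P1: blocked at fork node M ∈ conditioning set.
  P2: blocked at fork node M ∈ conditioning set.
  P3: blocked at fork node M ∈ conditioning set.
{M} contains no descendant of C and blocks every backdoor path.
No other singleton works — e.g. {Z} leaves P2 open — so {M} is the unique smallest valid adjustment set.

{M}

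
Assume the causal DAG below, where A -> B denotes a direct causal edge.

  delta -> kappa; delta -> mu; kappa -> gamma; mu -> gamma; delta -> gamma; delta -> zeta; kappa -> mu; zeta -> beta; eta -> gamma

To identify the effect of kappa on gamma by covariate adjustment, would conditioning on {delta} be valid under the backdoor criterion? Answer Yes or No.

Yes

Backdoor paths from kappa to gamma (paths whose first edge points into kappa):
  P1: kappa <- delta -> mu -> gamma
  P2: kappa <- delta -> gamma
Condition 1 (no descendant of kappa in the set): holds — descendants of kappa are {gamma, mu}; none are in {delta}.
Condition 2 (every backdoor path blocked by {delta}):
  P1: blocked at fork node delta ∈ conditioning set.
  P2: blocked at fork node delta ∈ conditioning set.
{delta} satisfies the backdoor criterion.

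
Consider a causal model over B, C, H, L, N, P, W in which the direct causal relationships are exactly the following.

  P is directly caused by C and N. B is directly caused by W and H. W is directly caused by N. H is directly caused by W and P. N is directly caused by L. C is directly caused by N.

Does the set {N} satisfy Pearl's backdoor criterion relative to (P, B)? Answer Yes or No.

Yes

Backdoor paths from P to B (paths whose first edge points into P):
  P1: P <- N -> W -> H -> B
  P2: P <- N -> W -> B
  P3: P <- C <- N -> W -> H -> B
  P4: P <- C <- N -> W -> B
Condition 1 (no descendant of P in the set): holds — descendants of P are {B, H}; none are in {N}.
Condition 2 (every backdoor path blocked by {N}):
  P1: blocked at fork node N ∈ conditioning set.
  P2: blocked at fork node N ∈ conditioning set.
  P3: blocked at fork node N ∈ conditioning set.
  P4: blocked at fork node N ∈ conditioning set.
{N} satisfies the backdoor criterion.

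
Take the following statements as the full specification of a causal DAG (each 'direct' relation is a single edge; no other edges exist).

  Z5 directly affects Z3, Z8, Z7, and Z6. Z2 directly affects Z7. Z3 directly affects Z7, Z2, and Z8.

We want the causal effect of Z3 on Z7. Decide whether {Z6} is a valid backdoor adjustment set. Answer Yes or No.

Backdoor paths from Z3 to Z7 (paths whose first edge points into Z3):
  P1: Z3 <- Z5 -> Z7
Condition 1 (no descendant of Z3 in the set): holds — descendants of Z3 are {Z2, Z7, Z8}; none are in {Z6}.
Condition 2 (every backdoor path blocked by {Z6}):
  P1: open — no interior node is in the conditioning set.
{Z6} does not satisfy the backdoor criterion.

No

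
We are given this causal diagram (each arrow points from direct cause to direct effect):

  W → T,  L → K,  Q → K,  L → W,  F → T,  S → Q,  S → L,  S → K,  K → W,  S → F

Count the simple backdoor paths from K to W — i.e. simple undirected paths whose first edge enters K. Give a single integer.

A backdoor path from K to W is any simple undirected path whose first edge points into K (i.e. leaves K via a parent).
Parents of K: {L, Q, S}.
Enumerating:
  P1: K <- S -> F -> T <- W
  P2: K <- S -> L -> W
  P3: K <- L <- S -> F -> T <- W
  P4: K <- L -> W
  P5: K <- Q <- S -> F -> T <- W
  P6: K <- Q <- S -> L -> W
That exhausts the simple backdoor paths. Count: 6.

6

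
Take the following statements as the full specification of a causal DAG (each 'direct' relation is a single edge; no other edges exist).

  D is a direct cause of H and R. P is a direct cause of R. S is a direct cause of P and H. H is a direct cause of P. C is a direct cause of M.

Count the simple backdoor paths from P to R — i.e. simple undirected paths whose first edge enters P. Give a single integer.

2

A backdoor path from P to R is any simple undirected path whose first edge points into P (i.e. leaves P via a parent).
Parents of P: {H, S}.
Enumerating:
  P1: P <- S -> H <- D -> R
  P2: P <- H <- D -> R
That exhausts the simple backdoor paths. Count: 2.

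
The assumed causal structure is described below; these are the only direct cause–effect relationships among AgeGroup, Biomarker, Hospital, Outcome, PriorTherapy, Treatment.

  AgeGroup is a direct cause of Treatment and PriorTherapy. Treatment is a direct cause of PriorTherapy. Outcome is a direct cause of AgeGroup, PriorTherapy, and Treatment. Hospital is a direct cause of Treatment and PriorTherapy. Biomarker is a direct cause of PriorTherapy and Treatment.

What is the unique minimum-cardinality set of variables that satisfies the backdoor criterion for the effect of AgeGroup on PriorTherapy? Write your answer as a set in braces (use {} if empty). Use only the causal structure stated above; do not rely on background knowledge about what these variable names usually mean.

Variables eligible for adjustment (non-descendants of AgeGroup, excluding AgeGroup and PriorTherapy): {Biomarker, Hospital, Outcome}.
Backdoor paths from AgeGroup to PriorTherapy:
  P1: AgeGroup <- Outcome -> Treatment <- Hospital -> PriorTherapy
  P2: AgeGroup <- Outcome -> Treatment <- Biomarker -> PriorTherapy
  P3: AgeGroup <- Outcome -> Treatment -> PriorTherapy
  P4: AgeGroup <- Outcome -> PriorTherapy
The empty set is not sufficient: P3 (AgeGroup <- Outcome -> Treatment -> PriorTherapy) has no collider blocking it and no conditioned non-collider, so it is open.
Try {Outcome}:
  P1: blocked at fork node Outcome ∈ conditioning set.
  P2: blocked at fork node Outcome ∈ conditioning set.
  P3: blocked at fork node Outcome ∈ conditioning set.
  P4: blocked at fork node Outcome ∈ conditioning set.
{Outcome} contains no descendant of AgeGroup and blocks every backdoor path.
No other singleton works — e.g. {Hospital} leaves P3 open — so {Outcome} is the unique smallest valid adjustment set.

{Outcome}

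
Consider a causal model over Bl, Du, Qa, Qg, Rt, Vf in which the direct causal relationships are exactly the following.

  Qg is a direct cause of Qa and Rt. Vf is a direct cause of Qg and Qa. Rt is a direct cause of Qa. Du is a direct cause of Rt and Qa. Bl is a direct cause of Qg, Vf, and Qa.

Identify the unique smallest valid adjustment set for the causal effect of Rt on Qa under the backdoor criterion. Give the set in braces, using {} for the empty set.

{Du, Qg}

Variables eligible for adjustment (non-descendants of Rt, excluding Rt and Qa): {Bl, Du, Qg, Vf}.
Backdoor paths from Rt to Qa:
  P1: Rt <- Qg <- Bl -> Vf -> Qa
  P2: Rt <- Qg <- Bl -> Qa
  P3: Rt <- Qg <- Vf <- Bl -> Qa
  P4: Rt <- Qg <- Vf -> Qa
  P5: Rt <- Qg -> Qa
  P6: Rt <- Du -> Qa
The empty set is not sufficient: P1 (Rt <- Qg <- Bl -> Vf -> Qa) has no collider blocking it and no conditioned non-collider, so it is open.
Try {Du, Qg}:
  P1: blocked at chain node Qg ∈ conditioning set.
  P2: blocked at chain node Qg ∈ conditioning set.
  P3: blocked at chain node Qg ∈ conditioning set.
  P4: blocked at chain node Qg ∈ conditioning set.
  P5: blocked at fork node Qg ∈ conditioning set.
  P6: blocked at fork node Du ∈ conditioning set.
{Du, Qg} contains no descendant of Rt and blocks every backdoor path.
Every element of {Du, Qg} is needed (dropping Du leaves P6 open; dropping Qg leaves P1 open), so no proper subset is valid.
Among all size-2 subsets of the eligible variables, only {Du, Qg} blocks every backdoor path, so it is the unique smallest valid adjustment set.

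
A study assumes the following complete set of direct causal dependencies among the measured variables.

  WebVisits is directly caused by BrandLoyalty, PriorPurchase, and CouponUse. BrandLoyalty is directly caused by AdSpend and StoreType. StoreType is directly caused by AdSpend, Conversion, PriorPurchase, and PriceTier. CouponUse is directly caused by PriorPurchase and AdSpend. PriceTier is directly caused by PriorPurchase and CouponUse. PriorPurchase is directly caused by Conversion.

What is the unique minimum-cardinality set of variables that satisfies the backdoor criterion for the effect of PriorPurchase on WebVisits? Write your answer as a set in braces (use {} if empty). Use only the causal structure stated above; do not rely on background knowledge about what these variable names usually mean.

Variables eligible for adjustment (non-descendants of PriorPurchase, excluding PriorPurchase and WebVisits): {AdSpend, Conversion}.
Backdoor paths from PriorPurchase to WebVisits:
  P1: PriorPurchase <- Conversion -> StoreType <- AdSpend -> CouponUse -> WebVisits
  P2: PriorPurchase <- Conversion -> StoreType <- AdSpend -> BrandLoyalty -> WebVisits
  P3: PriorPurchase <- Conversion -> StoreType <- PriceTier <- CouponUse <- AdSpend -> BrandLoyalty -> WebVisits
  P4: PriorPurchase <- Conversion -> StoreType <- PriceTier <- CouponUse -> WebVisits
  P5: PriorPurchase <- Conversion -> StoreType -> BrandLoyalty <- AdSpend -> CouponUse -> WebVisits
  P6: PriorPurchase <- Conversion -> StoreType -> BrandLoyalty -> WebVisits
The empty set is not sufficient: P6 (PriorPurchase <- Conversion -> StoreType -> BrandLoyalty -> WebVisits) has no collider blocking it and no conditioned non-collider, so it is open.
Try {Conversion}:
  P1: blocked at fork node Conversion ∈ conditioning set.
  P2: blocked at fork node Conversion ∈ conditioning set.
  P3: blocked at fork node Conversion ∈ conditioning set.
  P4: blocked at fork node Conversion ∈ conditioning set.
  P5: blocked at fork node Conversion ∈ conditioning set.
  P6: blocked at fork node Conversion ∈ conditioning set.
{Conversion} contains no descendant of PriorPurchase and blocks every backdoor path.
No other singleton works — e.g. {AdSpend} leaves P6 open — so {Conversion} is the unique smallest valid adjustment set.

{Conversion}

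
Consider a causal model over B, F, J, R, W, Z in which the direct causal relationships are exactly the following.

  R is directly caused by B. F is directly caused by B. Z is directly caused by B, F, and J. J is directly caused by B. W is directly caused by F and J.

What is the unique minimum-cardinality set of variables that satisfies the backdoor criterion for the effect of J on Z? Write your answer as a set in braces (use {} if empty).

Variables eligible for adjustment (non-descendants of J, excluding J and Z): {B, F, R}.
Backdoor paths from J to Z:
  P1: J <- B -> F -> Z
  P2: J <- B -> Z
The empty set is not sufficient: P1 (J <- B -> F -> Z) has no collider blocking it and no conditioned non-collider, so it is open.
Try {B}:
  P1: blocked at fork node B ∈ conditioning set.
  P2: blocked at fork node B ∈ conditioning set.
{B} contains no descendant of J and blocks every backdoor path.
No other singleton works — e.g. {R} leaves P1 open — so {B} is the unique smallest valid adjustment set.

{B}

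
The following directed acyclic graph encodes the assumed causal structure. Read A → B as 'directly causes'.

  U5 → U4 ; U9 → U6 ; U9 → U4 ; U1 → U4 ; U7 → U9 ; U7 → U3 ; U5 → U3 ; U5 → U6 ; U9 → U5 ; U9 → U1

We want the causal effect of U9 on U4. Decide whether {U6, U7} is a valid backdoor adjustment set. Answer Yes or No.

No

Backdoor paths from U9 to U4 (paths whose first edge points into U9):
  P1: U9 <- U7 -> U3 <- U5 -> U4
Condition 1 (no descendant of U9 in the set): FAILS — U6 is a descendant of U9.
Condition 2 (every backdoor path blocked by {U6, U7}):
  P1: blocked at fork node U7 ∈ conditioning set.
{U6, U7} does not satisfy the backdoor criterion.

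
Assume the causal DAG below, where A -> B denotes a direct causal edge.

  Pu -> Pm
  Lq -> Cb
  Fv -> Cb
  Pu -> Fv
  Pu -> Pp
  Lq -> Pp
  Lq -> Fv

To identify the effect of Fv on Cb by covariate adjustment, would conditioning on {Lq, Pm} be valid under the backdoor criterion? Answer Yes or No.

Backdoor paths from Fv to Cb (paths whose first edge points into Fv):
  P1: Fv <- Pu -> Pp <- Lq -> Cb
  P2: Fv <- Lq -> Cb
Condition 1 (no descendant of Fv in the set): holds — descendants of Fv are {Cb}; none are in {Lq, Pm}.
Condition 2 (every backdoor path blocked by {Lq, Pm}):
  P1: blocked at collider Pp (neither it nor any descendant is in the conditioning set).
  P2: blocked at fork node Lq ∈ conditioning set.
{Lq, Pm} satisfies the backdoor criterion.

Yes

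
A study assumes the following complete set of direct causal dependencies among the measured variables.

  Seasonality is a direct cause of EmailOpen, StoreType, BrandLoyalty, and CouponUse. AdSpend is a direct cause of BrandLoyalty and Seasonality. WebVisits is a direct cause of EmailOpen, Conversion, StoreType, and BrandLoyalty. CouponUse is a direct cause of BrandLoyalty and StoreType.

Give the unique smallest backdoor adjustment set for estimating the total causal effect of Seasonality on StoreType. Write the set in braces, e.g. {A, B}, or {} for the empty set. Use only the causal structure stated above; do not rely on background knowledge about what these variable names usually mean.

{}

Variables eligible for adjustment (non-descendants of Seasonality, excluding Seasonality and StoreType): {AdSpend, Conversion, WebVisits}.
Backdoor paths from Seasonality to StoreType:
  P1: Seasonality <- AdSpend -> BrandLoyalty <- WebVisits -> StoreType
  P2: Seasonality <- AdSpend -> BrandLoyalty <- CouponUse -> StoreType
Each backdoor path contains an unconditioned collider, so every path is already blocked with the empty conditioning set:
  P1: blocked at collider BrandLoyalty (neither it nor any descendant is in the conditioning set).
  P2: blocked at collider BrandLoyalty (neither it nor any descendant is in the conditioning set).
The empty set is therefore the unique smallest valid set.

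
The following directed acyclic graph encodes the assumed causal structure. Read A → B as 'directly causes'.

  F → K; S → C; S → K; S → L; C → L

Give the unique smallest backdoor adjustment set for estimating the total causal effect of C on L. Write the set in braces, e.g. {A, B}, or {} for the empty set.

{S}

Variables eligible for adjustment (non-descendants of C, excluding C and L): {F, K, S}.
Backdoor paths from C to L:
  P1: C <- S -> L
The empty set is not sufficient: P1 (C <- S -> L) has no collider blocking it and no conditioned non-collider, so it is open.
Try {S}:
  P1: blocked at fork node S ∈ conditioning set.
{S} contains no descendant of C and blocks every backdoor path.
No other singleton works — e.g. {F} leaves P1 open — so {S} is the unique smallest valid adjustment set.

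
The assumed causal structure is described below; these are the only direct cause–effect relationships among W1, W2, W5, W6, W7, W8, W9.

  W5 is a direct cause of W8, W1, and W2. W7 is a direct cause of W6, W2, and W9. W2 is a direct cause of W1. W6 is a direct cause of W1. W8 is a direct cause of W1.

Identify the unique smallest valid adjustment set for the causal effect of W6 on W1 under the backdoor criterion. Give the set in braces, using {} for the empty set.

Variables eligible for adjustment (non-descendants of W6, excluding W6 and W1): {W2, W5, W7, W8, W9}.
Backdoor paths from W6 to W1:
  P1: W6 <- W7 -> W2 <- W5 -> W8 -> W1
  P2: W6 <- W7 -> W2 <- W5 -> W1
  P3: W6 <- W7 -> W2 -> W1
The empty set is not sufficient: P3 (W6 <- W7 -> W2 -> W1) has no collider blocking it and no conditioned non-collider, so it is open.
Try {W7}:
  P1: blocked at fork node W7 ∈ conditioning set.
  P2: blocked at fork node W7 ∈ conditioning set.
  P3: blocked at fork node W7 ∈ conditioning set.
{W7} contains no descendant of W6 and blocks every backdoor path.
No other singleton works — e.g. {W5} leaves P3 open — so {W7} is the unique smallest valid adjustment set.

{W7}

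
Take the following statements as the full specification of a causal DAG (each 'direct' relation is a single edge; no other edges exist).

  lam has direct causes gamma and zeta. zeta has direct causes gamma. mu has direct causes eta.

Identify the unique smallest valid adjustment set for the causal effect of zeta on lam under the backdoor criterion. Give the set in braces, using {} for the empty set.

{gamma}

Variables eligible for adjustment (non-descendants of zeta, excluding zeta and lam): {eta, gamma, mu}.
Backdoor paths from zeta to lam:
  P1: zeta <- gamma -> lam
The empty set is not sufficient: P1 (zeta <- gamma -> lam) has no collider blocking it and no conditioned non-collider, so it is open.
Try {gamma}:
  P1: blocked at fork node gamma ∈ conditioning set.
{gamma} contains no descendant of zeta and blocks every backdoor path.
No other singleton works — e.g. {eta} leaves P1 open — so {gamma} is the unique smallest valid adjustment set.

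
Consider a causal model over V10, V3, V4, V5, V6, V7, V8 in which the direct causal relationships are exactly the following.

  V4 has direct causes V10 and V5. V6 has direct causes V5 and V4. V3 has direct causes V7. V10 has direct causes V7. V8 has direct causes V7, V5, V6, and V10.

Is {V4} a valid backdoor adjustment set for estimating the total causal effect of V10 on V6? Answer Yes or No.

Backdoor paths from V10 to V6 (paths whose first edge points into V10):
  P1: V10 <- V7 -> V8 <- V5 -> V4 -> V6
  P2: V10 <- V7 -> V8 <- V5 -> V6
  P3: V10 <- V7 -> V8 <- V6
Condition 1 (no descendant of V10 in the set): FAILS — V4 is a descendant of V10.
Condition 2 (every backdoor path blocked by {V4}):
  P1: blocked at collider V8 (neither it nor any descendant is in the conditioning set).
  P2: blocked at collider V8 (neither it nor any descendant is in the conditioning set).
  P3: blocked at collider V8 (neither it nor any descendant is in the conditioning set).
{V4} does not satisfy the backdoor criterion.

No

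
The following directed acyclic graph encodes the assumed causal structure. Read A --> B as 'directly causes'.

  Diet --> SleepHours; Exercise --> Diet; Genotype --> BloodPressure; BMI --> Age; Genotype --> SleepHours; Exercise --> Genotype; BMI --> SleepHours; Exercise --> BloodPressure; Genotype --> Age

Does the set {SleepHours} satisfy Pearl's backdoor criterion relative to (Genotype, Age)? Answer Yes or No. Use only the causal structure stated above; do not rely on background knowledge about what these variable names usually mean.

Backdoor paths from Genotype to Age (paths whose first edge points into Genotype):
  P1: Genotype <- Exercise -> Diet -> SleepHours <- BMI -> Age
Condition 1 (no descendant of Genotype in the set): FAILS — SleepHours is a descendant of Genotype.
Condition 2 (every backdoor path blocked by {SleepHours}):
  P1: open — collider(s) SleepHours are conditioned on (or have a conditioned descendant) and no non-collider on the path is in the set.
{SleepHours} does not satisfy the backdoor criterion.

No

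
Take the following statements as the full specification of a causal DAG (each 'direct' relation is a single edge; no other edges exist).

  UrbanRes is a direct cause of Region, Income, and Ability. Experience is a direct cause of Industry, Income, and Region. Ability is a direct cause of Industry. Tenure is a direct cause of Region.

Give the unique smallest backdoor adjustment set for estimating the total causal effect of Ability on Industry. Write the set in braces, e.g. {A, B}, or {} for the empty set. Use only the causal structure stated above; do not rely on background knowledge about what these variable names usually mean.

{}

Variables eligible for adjustment (non-descendants of Ability, excluding Ability and Industry): {Experience, Income, Region, Tenure, UrbanRes}.
Backdoor paths from Ability to Industry:
  P1: Ability <- UrbanRes -> Income <- Experience -> Industry
  P2: Ability <- UrbanRes -> Region <- Experience -> Industry
Each backdoor path contains an unconditioned collider, so every path is already blocked with the empty conditioning set:
  P1: blocked at collider Income (neither it nor any descendant is in the conditioning set).
  P2: blocked at collider Region (neither it nor any descendant is in the conditioning set).
The empty set is therefore the unique smallest valid set.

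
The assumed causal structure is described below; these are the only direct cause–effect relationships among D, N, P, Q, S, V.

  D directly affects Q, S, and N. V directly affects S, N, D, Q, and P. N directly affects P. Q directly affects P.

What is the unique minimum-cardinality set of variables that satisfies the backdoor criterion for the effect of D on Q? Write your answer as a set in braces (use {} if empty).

Variables eligible for adjustment (non-descendants of D, excluding D and Q): {V}.
Backdoor paths from D to Q:
  P1: D <- V -> N -> P <- Q
  P2: D <- V -> Q
  P3: D <- V -> P <- Q
The empty set is not sufficient: P2 (D <- V -> Q) has no collider blocking it and no conditioned non-collider, so it is open.
Try {V}:
  P1: blocked at fork node V ∈ conditioning set.
  P2: blocked at fork node V ∈ conditioning set.
  P3: blocked at fork node V ∈ conditioning set.
{V} contains no descendant of D and blocks every backdoor path.
{V} is the unique smallest valid adjustment set.

{V}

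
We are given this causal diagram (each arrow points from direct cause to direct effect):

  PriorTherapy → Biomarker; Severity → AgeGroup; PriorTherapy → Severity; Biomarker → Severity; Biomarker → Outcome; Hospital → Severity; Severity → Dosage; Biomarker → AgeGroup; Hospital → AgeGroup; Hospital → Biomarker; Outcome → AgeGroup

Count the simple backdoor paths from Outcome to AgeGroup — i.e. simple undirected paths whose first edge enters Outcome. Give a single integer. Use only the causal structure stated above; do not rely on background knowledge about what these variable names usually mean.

7

A backdoor path from Outcome to AgeGroup is any simple undirected path whose first edge points into Outcome (i.e. leaves Outcome via a parent).
Parents of Outcome: {Biomarker}.
Enumerating:
  P1: Outcome <- Biomarker <- Hospital -> Severity -> AgeGroup
  P2: Outcome <- Biomarker <- Hospital -> AgeGroup
  P3: Outcome <- Biomarker <- PriorTherapy -> Severity <- Hospital -> AgeGroup
  P4: Outcome <- Biomarker <- PriorTherapy -> Severity -> AgeGroup
  P5: Outcome <- Biomarker -> Severity <- Hospital -> AgeGroup
  P6: Outcome <- Biomarker -> Severity -> AgeGroup
  P7: Outcome <- Biomarker -> AgeGroup
That exhausts the simple backdoor paths. Count: 7.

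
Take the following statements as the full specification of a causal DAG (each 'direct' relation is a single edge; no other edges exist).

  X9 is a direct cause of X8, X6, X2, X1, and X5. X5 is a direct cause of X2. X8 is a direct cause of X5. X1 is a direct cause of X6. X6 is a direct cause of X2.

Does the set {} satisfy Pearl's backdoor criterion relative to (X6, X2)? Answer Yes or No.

Backdoor paths from X6 to X2 (paths whose first edge points into X6):
  P1: X6 <- X9 -> X8 -> X5 -> X2
  P2: X6 <- X9 -> X5 -> X2
  P3: X6 <- X9 -> X2
  P4: X6 <- X1 <- X9 -> X8 -> X5 -> X2
  P5: X6 <- X1 <- X9 -> X5 -> X2
  P6: X6 <- X1 <- X9 -> X2
Condition 1 (no descendant of X6 in the set): holds — descendants of X6 are {X2}; none are in {}.
Condition 2 (every backdoor path blocked by {}):
  P1: open — no interior node is in the conditioning set.
  P2: open — no interior node is in the conditioning set.
  P3: open — no interior node is in the conditioning set.
  P4: open — no interior node is in the conditioning set.
  P5: open — no interior node is in the conditioning set.
  P6: open — no interior node is in the conditioning set.
{} does not satisfy the backdoor criterion.

No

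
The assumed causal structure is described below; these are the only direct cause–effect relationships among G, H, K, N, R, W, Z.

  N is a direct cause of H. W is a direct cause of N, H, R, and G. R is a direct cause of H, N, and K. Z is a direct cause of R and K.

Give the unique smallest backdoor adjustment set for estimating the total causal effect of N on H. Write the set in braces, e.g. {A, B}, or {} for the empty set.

{R, W}

Variables eligible for adjustment (non-descendants of N, excluding N and H): {G, K, R, W, Z}.
Backdoor paths from N to H:
  P1: N <- W -> R -> H
  P2: N <- W -> H
  P3: N <- R <- W -> H
  P4: N <- R -> H
The empty set is not sufficient: P1 (N <- W -> R -> H) has no collider blocking it and no conditioned non-collider, so it is open.
Try {R, W}:
  P1: blocked at fork node W ∈ conditioning set.
  P2: blocked at fork node W ∈ conditioning set.
  P3: blocked at chain node R ∈ conditioning set.
  P4: blocked at fork node R ∈ conditioning set.
{R, W} contains no descendant of N and blocks every backdoor path.
Every element of {R, W} is needed (dropping R leaves P4 open; dropping W leaves P2 open), so no proper subset is valid.
Among all size-2 subsets of the eligible variables, only {R, W} blocks every backdoor path, so it is the unique smallest valid adjustment set.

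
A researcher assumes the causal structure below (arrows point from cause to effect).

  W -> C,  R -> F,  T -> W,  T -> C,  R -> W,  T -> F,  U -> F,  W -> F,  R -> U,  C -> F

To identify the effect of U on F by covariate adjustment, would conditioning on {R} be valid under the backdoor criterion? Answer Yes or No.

Yes

Backdoor paths from U to F (paths whose first edge points into U):
  P1: U <- R -> W <- T -> C -> F
  P2: U <- R -> W <- T -> F
  P3: U <- R -> W -> C <- T -> F
  P4: U <- R -> W -> C -> F
  P5: U <- R -> W -> F
  P6: U <- R -> F
Condition 1 (no descendant of U in the set): holds — descendants of U are {F}; none are in {R}.
Condition 2 (every backdoor path blocked by {R}):
  P1: blocked at fork node R ∈ conditioning set.
  P2: blocked at fork node R ∈ conditioning set.
  P3: blocked at fork node R ∈ conditioning set.
  P4: blocked at fork node R ∈ conditioning set.
  P5: blocked at fork node R ∈ conditioning set.
  P6: blocked at fork node R ∈ conditioning set.
{R} satisfies the backdoor criterion.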